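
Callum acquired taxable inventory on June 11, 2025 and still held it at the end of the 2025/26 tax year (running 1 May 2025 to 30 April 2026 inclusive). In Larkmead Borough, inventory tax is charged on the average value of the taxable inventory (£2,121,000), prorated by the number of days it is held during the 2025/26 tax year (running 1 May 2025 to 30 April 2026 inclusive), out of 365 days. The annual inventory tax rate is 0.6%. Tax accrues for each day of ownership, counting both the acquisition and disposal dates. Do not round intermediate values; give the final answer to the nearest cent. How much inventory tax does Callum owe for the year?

£11,296.50

Days held (June 11, 2025 – April 30, 2026): 324 out of 365
Tax = £2,121,000 × 0.6% × 324/365 = £11,296.5041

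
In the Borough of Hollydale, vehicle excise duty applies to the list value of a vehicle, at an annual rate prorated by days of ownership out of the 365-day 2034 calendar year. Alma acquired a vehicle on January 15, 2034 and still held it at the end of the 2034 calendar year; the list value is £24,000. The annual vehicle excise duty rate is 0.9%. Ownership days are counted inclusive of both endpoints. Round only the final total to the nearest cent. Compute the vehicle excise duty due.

Days held (January 15 – December 31, 2034): 351 out of 365
Tax = £24,000 × 0.9% × 351/365 = £207.7151

£207.72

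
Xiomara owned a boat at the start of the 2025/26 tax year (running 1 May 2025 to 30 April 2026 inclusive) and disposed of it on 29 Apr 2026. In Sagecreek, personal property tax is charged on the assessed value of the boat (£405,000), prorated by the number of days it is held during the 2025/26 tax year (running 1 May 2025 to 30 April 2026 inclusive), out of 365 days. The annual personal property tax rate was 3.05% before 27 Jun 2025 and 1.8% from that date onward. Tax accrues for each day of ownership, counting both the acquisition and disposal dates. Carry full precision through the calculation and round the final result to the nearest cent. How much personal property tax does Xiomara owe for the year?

1 May – 26 Jun 2025: 57 days at 3.05% → £405,000 × 3.05% × 57/365 = £1,929.0205
27 Jun 2025 – 29 Apr 2026: 307 days at 1.8% → £405,000 × 1.8% × 307/365 = £6,131.5890
Total = £8,060.6096

£8,060.61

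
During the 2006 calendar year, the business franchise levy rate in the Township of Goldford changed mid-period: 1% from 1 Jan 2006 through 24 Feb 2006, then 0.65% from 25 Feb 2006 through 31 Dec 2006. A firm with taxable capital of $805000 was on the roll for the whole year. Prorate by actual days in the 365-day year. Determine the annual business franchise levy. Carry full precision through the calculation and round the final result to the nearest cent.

1 Jan – 24 Feb 2006: 55 days at 1% → $805000 × 1% × 55/365 = $1213.0137
25 Feb – 31 Dec 2006: 310 days at 0.65% → $805000 × 0.65% × 310/365 = $4444.0411
Total = $5657.0548

$5657.05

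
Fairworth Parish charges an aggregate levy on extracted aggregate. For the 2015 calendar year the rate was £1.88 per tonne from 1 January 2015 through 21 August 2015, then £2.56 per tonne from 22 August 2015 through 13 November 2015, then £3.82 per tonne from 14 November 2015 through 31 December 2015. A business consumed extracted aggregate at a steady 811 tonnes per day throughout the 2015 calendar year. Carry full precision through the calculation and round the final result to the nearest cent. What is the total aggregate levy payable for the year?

£678352.84

1 January – 21 August 2015: 233 days × 811 tonnes/day = 188,963 tonnes at £1.88/tonne → £355250.44
22 August – 13 November 2015: 84 days × 811 tonnes/day = 68,124 tonnes at £2.56/tonne → £174397.44
14 November – 31 December 2015: 48 days × 811 tonnes/day = 38,928 tonnes at £3.82/tonne → £148704.96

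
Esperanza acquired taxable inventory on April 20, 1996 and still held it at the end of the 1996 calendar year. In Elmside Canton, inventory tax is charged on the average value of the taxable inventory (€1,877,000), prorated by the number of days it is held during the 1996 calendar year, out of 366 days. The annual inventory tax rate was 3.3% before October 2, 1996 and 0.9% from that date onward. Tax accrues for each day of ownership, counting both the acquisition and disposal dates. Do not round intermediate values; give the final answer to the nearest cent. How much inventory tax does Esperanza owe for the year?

April 20 – October 1, 1996: 165 days at 3.3% → €1,877,000 × 3.3% × 165/366 = €27,924.2213
October 2 – December 31, 1996: 91 days at 0.9% → €1,877,000 × 0.9% × 91/366 = €4,200.1721
Total = €32,124.3934

€32,124.39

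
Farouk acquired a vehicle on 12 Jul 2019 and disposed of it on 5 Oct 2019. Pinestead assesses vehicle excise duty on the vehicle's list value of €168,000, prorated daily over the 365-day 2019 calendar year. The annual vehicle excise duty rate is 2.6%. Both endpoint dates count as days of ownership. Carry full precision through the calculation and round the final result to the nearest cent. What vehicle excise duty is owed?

€1,029.17

Days held (12 Jul – 5 Oct 2019): 86 out of 365
Tax = €168,000 × 2.6% × 86/365 = €1,029.1726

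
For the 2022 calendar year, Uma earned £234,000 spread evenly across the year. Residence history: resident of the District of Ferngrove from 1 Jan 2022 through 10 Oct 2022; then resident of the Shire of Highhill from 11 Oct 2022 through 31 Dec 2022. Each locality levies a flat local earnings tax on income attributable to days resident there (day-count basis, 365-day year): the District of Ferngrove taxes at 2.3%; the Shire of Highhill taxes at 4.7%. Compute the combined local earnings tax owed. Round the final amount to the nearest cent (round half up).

The District of Ferngrove, 1 Jan – 10 Oct 2022: 283 days → £234,000 × 2.3% × 283/365 = £4,172.8932
The Shire of Highhill, 11 Oct – 31 Dec 2022: 82 days → £234,000 × 4.7% × 82/365 = £2,470.7836
Total = £6,643.6767

£6,643.68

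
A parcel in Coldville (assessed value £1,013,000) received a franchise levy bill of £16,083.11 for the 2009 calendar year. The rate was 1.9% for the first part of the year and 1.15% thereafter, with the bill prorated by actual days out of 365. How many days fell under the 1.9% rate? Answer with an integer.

Let d = days at the first rate; then 365 − d days at the second rate.
£1,013,000 × [1.9%·d + 1.15%·(365−d)] / 365 = £16,083.11
Solving gives d = 213, so the new rate took effect on 2 Aug 2009.

213 days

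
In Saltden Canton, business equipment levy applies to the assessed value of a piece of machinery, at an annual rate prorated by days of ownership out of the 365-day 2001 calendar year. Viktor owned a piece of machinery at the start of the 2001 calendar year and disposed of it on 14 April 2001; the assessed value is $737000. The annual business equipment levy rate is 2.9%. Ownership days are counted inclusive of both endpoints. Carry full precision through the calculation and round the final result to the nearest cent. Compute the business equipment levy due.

$6089.84

Days held (1 January – 14 April 2001): 104 out of 365
Tax = $737000 × 2.9% × 104/365 = $6089.8411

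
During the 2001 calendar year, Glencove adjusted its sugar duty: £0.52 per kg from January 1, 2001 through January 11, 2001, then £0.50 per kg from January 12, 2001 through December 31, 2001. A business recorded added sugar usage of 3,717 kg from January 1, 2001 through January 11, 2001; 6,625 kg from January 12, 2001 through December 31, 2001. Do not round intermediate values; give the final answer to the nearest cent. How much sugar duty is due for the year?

January 1 – January 11, 2001: 3,717 kg at £0.52/kg → £1,932.84
January 12 – December 31, 2001: 6,625 kg at £0.50/kg → £3,312.50

£5,245.34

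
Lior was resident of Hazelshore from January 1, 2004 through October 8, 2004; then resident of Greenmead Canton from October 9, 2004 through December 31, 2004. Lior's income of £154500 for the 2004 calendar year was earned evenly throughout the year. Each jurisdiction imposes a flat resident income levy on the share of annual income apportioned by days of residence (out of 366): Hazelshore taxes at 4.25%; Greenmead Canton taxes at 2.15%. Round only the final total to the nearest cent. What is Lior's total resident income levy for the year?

£5821.61

Hazelshore, January 1 – October 8, 2004: 282 days → £154500 × 4.25% × 282/366 = £5059.2418
Greenmead Canton, October 9 – December 31, 2004: 84 days → £154500 × 2.15% × 84/366 = £762.3689
Total = £5821.6107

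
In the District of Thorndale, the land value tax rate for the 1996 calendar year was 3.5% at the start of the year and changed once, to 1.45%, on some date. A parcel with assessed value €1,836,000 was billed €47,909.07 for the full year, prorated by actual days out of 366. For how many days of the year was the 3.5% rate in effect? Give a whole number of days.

207 days

Let d = days at the first rate; then 366 − d days at the second rate.
€1,836,000 × [3.5%·d + 1.45%·(366−d)] / 366 = €47,909.07
Solving gives d = 207, so the new rate took effect on July 26, 1996.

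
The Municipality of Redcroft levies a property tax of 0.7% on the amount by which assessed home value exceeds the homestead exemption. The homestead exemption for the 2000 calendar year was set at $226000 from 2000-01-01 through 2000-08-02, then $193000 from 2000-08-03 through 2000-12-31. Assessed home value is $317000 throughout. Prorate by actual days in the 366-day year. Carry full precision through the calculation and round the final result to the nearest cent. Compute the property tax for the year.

$732.30

2000-01-01 to 2000-08-02: 215 days, exemption $226000 → ($317000 − $226000) × 0.7% × 215/366 = $374.1940
2000-08-03 to 2000-12-31: 151 days, exemption $193000 → ($317000 − $193000) × 0.7% × 151/366 = $358.1093
Total = $732.3033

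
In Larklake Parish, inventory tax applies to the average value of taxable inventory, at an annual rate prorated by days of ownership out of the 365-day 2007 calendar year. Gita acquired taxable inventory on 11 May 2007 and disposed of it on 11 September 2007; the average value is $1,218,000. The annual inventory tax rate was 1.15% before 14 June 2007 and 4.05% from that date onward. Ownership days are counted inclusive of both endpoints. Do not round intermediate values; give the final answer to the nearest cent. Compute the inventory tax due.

11 May – 13 June 2007: 34 days at 1.15% → $1,218,000 × 1.15% × 34/365 = $1,304.7616
14 June – 11 September 2007: 90 days at 4.05% → $1,218,000 × 4.05% × 90/365 = $12,163.3151
Total = $13,468.0767

$13,468.08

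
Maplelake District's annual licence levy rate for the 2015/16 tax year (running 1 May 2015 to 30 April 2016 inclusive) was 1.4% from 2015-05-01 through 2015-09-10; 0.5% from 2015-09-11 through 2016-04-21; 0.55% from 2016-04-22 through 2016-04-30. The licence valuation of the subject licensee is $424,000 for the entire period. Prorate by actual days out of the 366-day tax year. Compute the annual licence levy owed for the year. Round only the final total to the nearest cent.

$3,511.90

2015-05-01 to 2015-09-10: 133 days at 1.4% → $424,000 × 1.4% × 133/366 = $2,157.0710
2015-09-11 to 2016-04-21: 224 days at 0.5% → $424,000 × 0.5% × 224/366 = $1,297.4863
2016-04-22 to 2016-04-30: 9 days at 0.55% → $424,000 × 0.55% × 9/366 = $57.3443
Total = $3,511.9016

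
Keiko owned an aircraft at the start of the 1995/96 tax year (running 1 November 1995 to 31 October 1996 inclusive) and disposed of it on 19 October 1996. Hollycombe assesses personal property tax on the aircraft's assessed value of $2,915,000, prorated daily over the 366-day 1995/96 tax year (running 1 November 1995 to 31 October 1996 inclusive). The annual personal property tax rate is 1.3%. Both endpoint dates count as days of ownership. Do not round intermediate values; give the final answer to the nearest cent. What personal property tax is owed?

Days held (1 November 1995 – 19 October 1996): 354 out of 366
Tax = $2,915,000 × 1.3% × 354/366 = $36,652.5410

$36,652.54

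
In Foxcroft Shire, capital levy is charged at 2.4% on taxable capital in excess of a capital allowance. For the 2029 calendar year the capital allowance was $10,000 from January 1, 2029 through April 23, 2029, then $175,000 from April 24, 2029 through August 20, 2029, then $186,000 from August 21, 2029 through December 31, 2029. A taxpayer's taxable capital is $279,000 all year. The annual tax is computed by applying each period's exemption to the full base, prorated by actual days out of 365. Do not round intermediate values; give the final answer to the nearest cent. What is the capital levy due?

January 1 – April 23, 2029: 113 days, exemption $10,000 → ($279,000 − $10,000) × 2.4% × 113/365 = $1,998.7068
April 24 – August 20, 2029: 119 days, exemption $175,000 → ($279,000 − $175,000) × 2.4% × 119/365 = $813.7644
August 21 – December 31, 2029: 133 days, exemption $186,000 → ($279,000 − $186,000) × 2.4% × 133/365 = $813.3041
Total = $3,625.7753

$3,625.78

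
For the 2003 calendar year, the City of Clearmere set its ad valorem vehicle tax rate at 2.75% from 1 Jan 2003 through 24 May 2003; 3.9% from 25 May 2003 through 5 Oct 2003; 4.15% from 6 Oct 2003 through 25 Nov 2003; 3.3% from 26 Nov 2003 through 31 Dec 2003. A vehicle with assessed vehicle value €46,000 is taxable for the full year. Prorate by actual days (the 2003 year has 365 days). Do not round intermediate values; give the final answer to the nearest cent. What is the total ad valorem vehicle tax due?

1 Jan – 24 May 2003: 144 days at 2.75% → €46,000 × 2.75% × 144/365 = €499.0685
25 May – 5 Oct 2003: 134 days at 3.9% → €46,000 × 3.9% × 134/365 = €658.6192
6 Oct – 25 Nov 2003: 51 days at 4.15% → €46,000 × 4.15% × 51/365 = €266.7370
26 Nov – 31 Dec 2003: 36 days at 3.3% → €46,000 × 3.3% × 36/365 = €149.7205
Total = €1,574.1452

€1,574.15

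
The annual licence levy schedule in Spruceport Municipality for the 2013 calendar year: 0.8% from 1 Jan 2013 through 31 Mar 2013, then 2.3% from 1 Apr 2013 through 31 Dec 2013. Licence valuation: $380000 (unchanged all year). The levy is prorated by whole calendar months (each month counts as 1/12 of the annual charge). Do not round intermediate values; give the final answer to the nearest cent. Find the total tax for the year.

$7315.00

1 Jan – 31 Mar 2013: 3 months at 0.8% → $380000 × 0.8% × 3/12 = $760.0000
1 Apr – 31 Dec 2013: 9 months at 2.3% → $380000 × 2.3% × 9/12 = $6555.0000
Total = $7315.0000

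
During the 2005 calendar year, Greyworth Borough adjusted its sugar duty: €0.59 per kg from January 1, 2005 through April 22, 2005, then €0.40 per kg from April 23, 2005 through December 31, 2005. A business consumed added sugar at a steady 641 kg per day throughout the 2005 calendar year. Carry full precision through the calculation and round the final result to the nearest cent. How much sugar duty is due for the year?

January 1 – April 22, 2005: 112 days × 641 kg/day = 71,792 kg at €0.59/kg → €42,357.28
April 23 – December 31, 2005: 253 days × 641 kg/day = 162,173 kg at €0.40/kg → €64,869.20

€107,226.48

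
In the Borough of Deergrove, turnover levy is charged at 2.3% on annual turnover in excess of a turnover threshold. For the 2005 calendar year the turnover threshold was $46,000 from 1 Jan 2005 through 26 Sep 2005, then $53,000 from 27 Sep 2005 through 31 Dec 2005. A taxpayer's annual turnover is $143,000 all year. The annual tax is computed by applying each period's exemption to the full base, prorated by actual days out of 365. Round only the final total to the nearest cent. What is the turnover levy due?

$2,188.65

1 Jan – 26 Sep 2005: 269 days, exemption $46,000 → ($143,000 − $46,000) × 2.3% × 269/365 = $1,644.2164
27 Sep – 31 Dec 2005: 96 days, exemption $53,000 → ($143,000 − $53,000) × 2.3% × 96/365 = $544.4384
Total = $2,188.6548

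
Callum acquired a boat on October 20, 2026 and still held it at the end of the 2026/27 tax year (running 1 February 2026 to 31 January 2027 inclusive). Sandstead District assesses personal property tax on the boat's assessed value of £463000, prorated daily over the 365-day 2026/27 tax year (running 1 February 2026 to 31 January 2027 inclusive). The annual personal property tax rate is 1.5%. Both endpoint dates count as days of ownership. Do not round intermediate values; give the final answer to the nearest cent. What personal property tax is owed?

£1978.85

Days held (October 20, 2026 – January 31, 2027): 104 out of 365
Tax = £463000 × 1.5% × 104/365 = £1978.8493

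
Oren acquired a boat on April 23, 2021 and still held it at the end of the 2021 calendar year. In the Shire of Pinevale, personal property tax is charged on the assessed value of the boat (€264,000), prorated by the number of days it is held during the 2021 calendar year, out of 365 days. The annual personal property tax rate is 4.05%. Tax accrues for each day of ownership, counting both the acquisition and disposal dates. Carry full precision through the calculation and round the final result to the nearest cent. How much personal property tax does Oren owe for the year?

Days held (April 23 – December 31, 2021): 253 out of 365
Tax = €264,000 × 4.05% × 253/365 = €7,411.1671

€7,411.17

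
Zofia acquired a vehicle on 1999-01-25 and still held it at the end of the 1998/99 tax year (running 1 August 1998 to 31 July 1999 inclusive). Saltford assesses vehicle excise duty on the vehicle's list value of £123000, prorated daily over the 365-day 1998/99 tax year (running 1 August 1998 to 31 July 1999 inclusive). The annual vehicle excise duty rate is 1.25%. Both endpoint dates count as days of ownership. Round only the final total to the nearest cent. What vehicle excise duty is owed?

£791.92

Days held (1999-01-25 to 1999-07-31): 188 out of 365
Tax = £123000 × 1.25% × 188/365 = £791.9178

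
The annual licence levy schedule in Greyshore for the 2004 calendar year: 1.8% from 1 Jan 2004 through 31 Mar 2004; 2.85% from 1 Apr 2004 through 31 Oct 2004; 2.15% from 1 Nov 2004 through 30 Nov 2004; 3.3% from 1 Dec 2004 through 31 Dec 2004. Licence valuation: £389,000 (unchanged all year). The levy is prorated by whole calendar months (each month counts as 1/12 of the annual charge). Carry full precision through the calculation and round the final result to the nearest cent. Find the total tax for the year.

£9,984.33

1 Jan – 31 Mar 2004: 3 months at 1.8% → £389,000 × 1.8% × 3/12 = £1,750.5000
1 Apr – 31 Oct 2004: 7 months at 2.85% → £389,000 × 2.85% × 7/12 = £6,467.1250
1 Nov – 30 Nov 2004: 1 month at 2.15% → £389,000 × 2.15% × 1/12 = £696.9583
1 Dec – 31 Dec 2004: 1 month at 3.3% → £389,000 × 3.3% × 1/12 = £1,069.7500
Total = £9,984.3333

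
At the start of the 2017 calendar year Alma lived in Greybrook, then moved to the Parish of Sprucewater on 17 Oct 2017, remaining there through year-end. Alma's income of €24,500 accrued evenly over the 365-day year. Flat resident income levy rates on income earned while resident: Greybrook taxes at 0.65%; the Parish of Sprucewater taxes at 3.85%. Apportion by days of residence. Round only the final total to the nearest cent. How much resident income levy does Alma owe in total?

€322.49

Greybrook, 1 Jan – 16 Oct 2017: 289 days → €24,500 × 0.65% × 289/365 = €126.0911
The Parish of Sprucewater, 17 Oct – 31 Dec 2017: 76 days → €24,500 × 3.85% × 76/365 = €196.4027
Total = €322.4938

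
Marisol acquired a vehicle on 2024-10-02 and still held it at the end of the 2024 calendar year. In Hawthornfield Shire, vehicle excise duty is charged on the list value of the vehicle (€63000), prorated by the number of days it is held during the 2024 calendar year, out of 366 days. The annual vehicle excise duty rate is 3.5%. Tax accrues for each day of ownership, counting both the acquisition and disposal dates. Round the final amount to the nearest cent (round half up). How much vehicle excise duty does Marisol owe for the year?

Days held (2024-10-02 to 2024-12-31): 91 out of 366
Tax = €63000 × 3.5% × 91/366 = €548.2377

€548.24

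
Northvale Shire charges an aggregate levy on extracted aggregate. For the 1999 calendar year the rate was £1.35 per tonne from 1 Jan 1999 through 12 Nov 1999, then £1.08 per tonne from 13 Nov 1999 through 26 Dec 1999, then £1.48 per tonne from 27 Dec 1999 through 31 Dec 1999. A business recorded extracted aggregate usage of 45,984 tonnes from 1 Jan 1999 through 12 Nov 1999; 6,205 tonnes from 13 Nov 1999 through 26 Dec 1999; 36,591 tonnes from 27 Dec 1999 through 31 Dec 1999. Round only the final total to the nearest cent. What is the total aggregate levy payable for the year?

1 Jan – 12 Nov 1999: 45,984 tonnes at £1.35/tonne → £62078.40
13 Nov – 26 Dec 1999: 6,205 tonnes at £1.08/tonne → £6701.40
27 Dec – 31 Dec 1999: 36,591 tonnes at £1.48/tonne → £54154.68

£122934.48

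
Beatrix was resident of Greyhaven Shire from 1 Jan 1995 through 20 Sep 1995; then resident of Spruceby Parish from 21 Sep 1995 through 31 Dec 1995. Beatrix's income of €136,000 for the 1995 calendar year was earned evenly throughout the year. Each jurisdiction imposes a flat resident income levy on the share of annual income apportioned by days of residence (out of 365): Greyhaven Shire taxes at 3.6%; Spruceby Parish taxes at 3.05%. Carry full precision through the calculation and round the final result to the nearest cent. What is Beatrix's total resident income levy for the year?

€4,686.97

Greyhaven Shire, 1 Jan – 20 Sep 1995: 263 days → €136,000 × 3.6% × 263/365 = €3,527.8027
Spruceby Parish, 21 Sep – 31 Dec 1995: 102 days → €136,000 × 3.05% × 102/365 = €1,159.1671
Total = €4,686.9699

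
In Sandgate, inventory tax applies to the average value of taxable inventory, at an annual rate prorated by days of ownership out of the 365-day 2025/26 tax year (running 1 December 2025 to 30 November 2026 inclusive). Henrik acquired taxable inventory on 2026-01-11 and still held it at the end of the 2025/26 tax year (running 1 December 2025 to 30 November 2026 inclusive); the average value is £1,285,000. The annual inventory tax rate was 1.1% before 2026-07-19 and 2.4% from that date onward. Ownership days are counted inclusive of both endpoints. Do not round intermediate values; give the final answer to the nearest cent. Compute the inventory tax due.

£18,725.79

2026-01-11 to 2026-07-18: 189 days at 1.1% → £1,285,000 × 1.1% × 189/365 = £7,319.2192
2026-07-19 to 2026-11-30: 135 days at 2.4% → £1,285,000 × 2.4% × 135/365 = £11,406.5753
Total = £18,725.7945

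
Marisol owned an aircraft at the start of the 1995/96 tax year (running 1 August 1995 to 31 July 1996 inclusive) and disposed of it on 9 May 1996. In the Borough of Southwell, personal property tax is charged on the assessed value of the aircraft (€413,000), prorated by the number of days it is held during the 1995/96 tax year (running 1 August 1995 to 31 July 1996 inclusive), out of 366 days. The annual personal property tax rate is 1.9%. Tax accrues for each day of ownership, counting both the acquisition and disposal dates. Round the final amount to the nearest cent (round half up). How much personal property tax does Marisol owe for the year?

Days held (1 August 1995 – 9 May 1996): 283 out of 366
Tax = €413,000 × 1.9% × 283/366 = €6,067.4891

€6,067.49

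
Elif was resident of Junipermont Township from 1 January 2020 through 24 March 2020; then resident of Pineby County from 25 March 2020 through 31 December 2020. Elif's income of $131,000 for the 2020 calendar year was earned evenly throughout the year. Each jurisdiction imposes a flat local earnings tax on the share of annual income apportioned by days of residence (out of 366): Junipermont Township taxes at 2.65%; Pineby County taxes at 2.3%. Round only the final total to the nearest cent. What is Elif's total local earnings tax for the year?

Junipermont Township, 1 January – 24 March 2020: 84 days → $131,000 × 2.65% × 84/366 = $796.7377
Pineby County, 25 March – 31 December 2020: 282 days → $131,000 × 2.3% × 282/366 = $2,321.4918
Total = $3,118.2295

$3,118.23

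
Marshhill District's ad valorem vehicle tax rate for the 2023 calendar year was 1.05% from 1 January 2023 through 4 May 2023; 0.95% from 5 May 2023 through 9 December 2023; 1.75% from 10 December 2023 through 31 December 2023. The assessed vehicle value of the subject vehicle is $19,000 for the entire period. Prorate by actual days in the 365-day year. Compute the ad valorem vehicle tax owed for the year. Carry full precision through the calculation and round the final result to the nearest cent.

$196.12

1 January – 4 May 2023: 124 days at 1.05% → $19,000 × 1.05% × 124/365 = $67.7753
5 May – 9 December 2023: 219 days at 0.95% → $19,000 × 0.95% × 219/365 = $108.3000
10 December – 31 December 2023: 22 days at 1.75% → $19,000 × 1.75% × 22/365 = $20.0411
Total = $196.1164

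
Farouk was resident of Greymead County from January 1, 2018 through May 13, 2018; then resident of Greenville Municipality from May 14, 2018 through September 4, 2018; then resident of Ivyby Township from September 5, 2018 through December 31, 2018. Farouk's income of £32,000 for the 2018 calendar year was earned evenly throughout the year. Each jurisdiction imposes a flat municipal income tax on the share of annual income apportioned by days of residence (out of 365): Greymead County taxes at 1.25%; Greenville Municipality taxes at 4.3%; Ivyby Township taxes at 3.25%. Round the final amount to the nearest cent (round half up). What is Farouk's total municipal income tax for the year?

£911.74

Greymead County, January 1 – May 13, 2018: 133 days → £32,000 × 1.25% × 133/365 = £145.7534
Greenville Municipality, May 14 – September 4, 2018: 114 days → £32,000 × 4.3% × 114/365 = £429.7644
Ivyby Township, September 5 – December 31, 2018: 118 days → £32,000 × 3.25% × 118/365 = £336.2192
Total = £911.7370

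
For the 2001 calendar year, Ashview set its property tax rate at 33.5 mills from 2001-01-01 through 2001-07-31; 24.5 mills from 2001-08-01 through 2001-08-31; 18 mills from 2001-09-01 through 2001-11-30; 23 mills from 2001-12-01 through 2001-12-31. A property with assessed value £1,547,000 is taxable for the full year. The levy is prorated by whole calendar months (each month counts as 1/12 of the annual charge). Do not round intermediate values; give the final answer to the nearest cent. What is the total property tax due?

£43,316.00

2001-01-01 to 2001-07-31: 7 months at 33.5 mills → £1,547,000 × 3.35% × 7/12 = £30,230.9583
2001-08-01 to 2001-08-31: 1 month at 24.5 mills → £1,547,000 × 2.45% × 1/12 = £3,158.4583
2001-09-01 to 2001-11-30: 3 months at 18 mills → £1,547,000 × 1.8% × 3/12 = £6,961.5000
2001-12-01 to 2001-12-31: 1 month at 23 mills → £1,547,000 × 2.3% × 1/12 = £2,965.0833
Total = £43,316.0000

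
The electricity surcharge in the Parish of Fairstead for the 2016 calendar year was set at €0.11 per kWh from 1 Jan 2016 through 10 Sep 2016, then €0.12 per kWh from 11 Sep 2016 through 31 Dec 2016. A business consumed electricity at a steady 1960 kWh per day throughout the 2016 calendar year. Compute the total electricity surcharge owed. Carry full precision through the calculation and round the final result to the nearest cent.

€81,104.80

1 Jan – 10 Sep 2016: 254 days × 1960 kWh/day = 497,840 kWh at €0.11/kWh → €54,762.40
11 Sep – 31 Dec 2016: 112 days × 1960 kWh/day = 219,520 kWh at €0.12/kWh → €26,342.40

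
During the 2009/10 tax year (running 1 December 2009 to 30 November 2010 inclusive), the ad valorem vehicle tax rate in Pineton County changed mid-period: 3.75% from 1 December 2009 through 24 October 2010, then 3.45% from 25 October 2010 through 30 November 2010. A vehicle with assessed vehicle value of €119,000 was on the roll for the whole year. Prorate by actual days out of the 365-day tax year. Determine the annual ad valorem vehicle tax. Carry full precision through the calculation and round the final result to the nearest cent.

€4,426.31

1 December 2009 – 24 October 2010: 328 days at 3.75% → €119,000 × 3.75% × 328/365 = €4,010.1370
25 October – 30 November 2010: 37 days at 3.45% → €119,000 × 3.45% × 37/365 = €416.1740
Total = €4,426.3110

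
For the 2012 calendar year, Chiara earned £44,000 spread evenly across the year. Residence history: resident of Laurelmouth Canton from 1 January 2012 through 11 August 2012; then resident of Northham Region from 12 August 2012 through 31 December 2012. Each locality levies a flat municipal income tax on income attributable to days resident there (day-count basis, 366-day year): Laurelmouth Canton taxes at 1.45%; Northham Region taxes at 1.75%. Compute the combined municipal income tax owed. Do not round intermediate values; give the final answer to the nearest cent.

Laurelmouth Canton, 1 January – 11 August 2012: 224 days → £44,000 × 1.45% × 224/366 = £390.4699
Northham Region, 12 August – 31 December 2012: 142 days → £44,000 × 1.75% × 142/366 = £298.7432
Total = £689.2131

£689.21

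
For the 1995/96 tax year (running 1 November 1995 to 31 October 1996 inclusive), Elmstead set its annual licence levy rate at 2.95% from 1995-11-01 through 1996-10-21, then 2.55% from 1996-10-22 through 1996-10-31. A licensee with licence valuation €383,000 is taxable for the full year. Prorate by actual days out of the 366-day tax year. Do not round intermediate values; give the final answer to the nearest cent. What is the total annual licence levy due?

1995-11-01 to 1996-10-21: 356 days at 2.95% → €383,000 × 2.95% × 356/366 = €10,989.7978
1996-10-22 to 1996-10-31: 10 days at 2.55% → €383,000 × 2.55% × 10/366 = €266.8443
Total = €11,256.6421

€11,256.64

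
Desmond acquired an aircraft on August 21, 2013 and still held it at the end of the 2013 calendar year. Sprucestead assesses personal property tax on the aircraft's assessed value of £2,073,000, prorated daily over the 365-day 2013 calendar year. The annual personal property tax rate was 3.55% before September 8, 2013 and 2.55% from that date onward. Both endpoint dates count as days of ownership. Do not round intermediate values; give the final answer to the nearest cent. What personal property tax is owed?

£20,284.16

August 21 – September 7, 2013: 18 days at 3.55% → £2,073,000 × 3.55% × 18/365 = £3,629.1699
September 8 – December 31, 2013: 115 days at 2.55% → £2,073,000 × 2.55% × 115/365 = £16,654.9932
Total = £20,284.1630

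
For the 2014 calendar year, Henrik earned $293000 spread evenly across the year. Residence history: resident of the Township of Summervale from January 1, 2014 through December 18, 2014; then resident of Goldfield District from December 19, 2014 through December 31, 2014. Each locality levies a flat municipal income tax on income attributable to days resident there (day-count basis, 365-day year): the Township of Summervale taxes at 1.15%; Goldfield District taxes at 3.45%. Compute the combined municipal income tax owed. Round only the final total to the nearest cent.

The Township of Summervale, January 1 – December 18, 2014: 352 days → $293000 × 1.15% × 352/365 = $3249.4904
Goldfield District, December 19 – December 31, 2014: 13 days → $293000 × 3.45% × 13/365 = $360.0288
Total = $3609.5192

$3609.52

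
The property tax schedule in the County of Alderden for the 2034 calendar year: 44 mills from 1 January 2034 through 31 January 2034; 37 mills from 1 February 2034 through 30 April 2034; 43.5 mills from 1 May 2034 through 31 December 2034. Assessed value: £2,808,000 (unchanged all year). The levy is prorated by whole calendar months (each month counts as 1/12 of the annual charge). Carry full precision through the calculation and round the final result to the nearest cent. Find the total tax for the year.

£117,702.00

1 January – 31 January 2034: 1 month at 44 mills → £2,808,000 × 4.4% × 1/12 = £10,296.0000
1 February – 30 April 2034: 3 months at 37 mills → £2,808,000 × 3.7% × 3/12 = £25,974.0000
1 May – 31 December 2034: 8 months at 43.5 mills → £2,808,000 × 4.35% × 8/12 = £81,432.0000
Total = £117,702.0000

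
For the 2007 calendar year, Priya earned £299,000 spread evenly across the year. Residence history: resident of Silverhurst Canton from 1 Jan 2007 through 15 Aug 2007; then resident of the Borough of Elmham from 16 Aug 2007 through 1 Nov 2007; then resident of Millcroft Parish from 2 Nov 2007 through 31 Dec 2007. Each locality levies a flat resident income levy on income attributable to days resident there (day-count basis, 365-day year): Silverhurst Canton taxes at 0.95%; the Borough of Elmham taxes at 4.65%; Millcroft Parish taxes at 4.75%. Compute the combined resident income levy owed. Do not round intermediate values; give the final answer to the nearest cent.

Silverhurst Canton, 1 Jan – 15 Aug 2007: 227 days → £299,000 × 0.95% × 227/365 = £1,766.5575
The Borough of Elmham, 16 Aug – 1 Nov 2007: 78 days → £299,000 × 4.65% × 78/365 = £2,971.1589
Millcroft Parish, 2 Nov – 31 Dec 2007: 60 days → £299,000 × 4.75% × 60/365 = £2,334.6575
Total = £7,072.3740

£7,072.37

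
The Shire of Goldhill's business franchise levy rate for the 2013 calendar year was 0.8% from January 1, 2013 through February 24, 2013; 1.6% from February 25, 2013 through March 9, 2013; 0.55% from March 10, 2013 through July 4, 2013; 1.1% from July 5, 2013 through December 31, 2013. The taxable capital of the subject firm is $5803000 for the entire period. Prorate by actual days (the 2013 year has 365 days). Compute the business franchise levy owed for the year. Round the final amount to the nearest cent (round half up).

January 1 – February 24, 2013: 55 days at 0.8% → $5803000 × 0.8% × 55/365 = $6995.3973
February 25 – March 9, 2013: 13 days at 1.6% → $5803000 × 1.6% × 13/365 = $3306.9151
March 10 – July 4, 2013: 117 days at 0.55% → $5803000 × 0.55% × 117/365 = $10230.7685
July 5 – December 31, 2013: 180 days at 1.1% → $5803000 × 1.1% × 180/365 = $31479.2877
Total = $52012.3685

$52012.37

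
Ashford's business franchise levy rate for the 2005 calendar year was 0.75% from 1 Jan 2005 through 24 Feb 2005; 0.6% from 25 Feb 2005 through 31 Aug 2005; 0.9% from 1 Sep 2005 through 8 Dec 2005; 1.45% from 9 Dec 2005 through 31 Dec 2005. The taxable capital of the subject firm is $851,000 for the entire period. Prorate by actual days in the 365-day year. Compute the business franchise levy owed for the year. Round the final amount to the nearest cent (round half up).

1 Jan – 24 Feb 2005: 55 days at 0.75% → $851,000 × 0.75% × 55/365 = $961.7466
25 Feb – 31 Aug 2005: 188 days at 0.6% → $851,000 × 0.6% × 188/365 = $2,629.9397
1 Sep – 8 Dec 2005: 99 days at 0.9% → $851,000 × 0.9% × 99/365 = $2,077.3726
9 Dec – 31 Dec 2005: 23 days at 1.45% → $851,000 × 1.45% × 23/365 = $777.5575
Total = $6,446.6164

$6,446.62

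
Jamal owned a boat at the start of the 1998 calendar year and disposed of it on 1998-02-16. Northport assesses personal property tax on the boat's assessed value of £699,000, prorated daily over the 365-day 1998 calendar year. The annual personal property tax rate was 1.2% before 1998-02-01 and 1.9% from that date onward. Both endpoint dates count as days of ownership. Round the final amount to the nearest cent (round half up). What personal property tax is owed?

1998-01-01 to 1998-01-31: 31 days at 1.2% → £699,000 × 1.2% × 31/365 = £712.4055
1998-02-01 to 1998-02-16: 16 days at 1.9% → £699,000 × 1.9% × 16/365 = £582.1808
Total = £1,294.5863

£1,294.59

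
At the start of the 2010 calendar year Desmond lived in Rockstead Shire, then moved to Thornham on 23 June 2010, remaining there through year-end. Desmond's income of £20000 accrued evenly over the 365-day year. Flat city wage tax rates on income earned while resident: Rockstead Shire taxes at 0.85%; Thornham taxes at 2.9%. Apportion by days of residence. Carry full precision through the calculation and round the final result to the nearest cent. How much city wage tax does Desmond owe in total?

£385.67

Rockstead Shire, 1 January – 22 June 2010: 173 days → £20000 × 0.85% × 173/365 = £80.5753
Thornham, 23 June – 31 December 2010: 192 days → £20000 × 2.9% × 192/365 = £305.0959
Total = £385.6712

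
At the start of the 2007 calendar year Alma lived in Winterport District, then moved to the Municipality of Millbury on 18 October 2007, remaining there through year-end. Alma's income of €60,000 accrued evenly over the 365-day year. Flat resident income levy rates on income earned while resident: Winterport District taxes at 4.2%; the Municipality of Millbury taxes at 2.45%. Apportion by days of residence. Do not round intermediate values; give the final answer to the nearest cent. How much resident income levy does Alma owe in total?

€2,304.25

Winterport District, 1 January – 17 October 2007: 290 days → €60,000 × 4.2% × 290/365 = €2,002.1918
The Municipality of Millbury, 18 October – 31 December 2007: 75 days → €60,000 × 2.45% × 75/365 = €302.0548
Total = €2,304.2466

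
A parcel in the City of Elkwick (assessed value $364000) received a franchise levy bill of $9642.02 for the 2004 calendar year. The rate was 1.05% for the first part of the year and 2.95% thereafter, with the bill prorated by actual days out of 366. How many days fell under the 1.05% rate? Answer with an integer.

58 days

Let d = days at the first rate; then 366 − d days at the second rate.
$364000 × [1.05%·d + 2.95%·(366−d)] / 366 = $9642.02
Solving gives d = 58, so the new rate took effect on 28 Feb 2004.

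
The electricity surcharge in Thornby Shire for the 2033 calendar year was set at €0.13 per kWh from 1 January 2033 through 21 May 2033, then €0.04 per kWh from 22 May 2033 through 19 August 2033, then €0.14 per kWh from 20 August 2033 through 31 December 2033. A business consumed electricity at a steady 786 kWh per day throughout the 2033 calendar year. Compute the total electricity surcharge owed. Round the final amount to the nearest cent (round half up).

€31,982.34

1 January – 21 May 2033: 141 days × 786 kWh/day = 110,826 kWh at €0.13/kWh → €14,407.38
22 May – 19 August 2033: 90 days × 786 kWh/day = 70,740 kWh at €0.04/kWh → €2,829.60
20 August – 31 December 2033: 134 days × 786 kWh/day = 105,324 kWh at €0.14/kWh → €14,745.36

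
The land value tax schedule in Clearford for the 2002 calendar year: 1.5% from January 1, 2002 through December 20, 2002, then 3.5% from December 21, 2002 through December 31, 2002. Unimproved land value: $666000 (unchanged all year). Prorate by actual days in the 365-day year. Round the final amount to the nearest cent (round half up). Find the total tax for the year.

January 1 – December 20, 2002: 354 days at 1.5% → $666000 × 1.5% × 354/365 = $9688.9315
December 21 – December 31, 2002: 11 days at 3.5% → $666000 × 3.5% × 11/365 = $702.4932
Total = $10391.4247

$10391.42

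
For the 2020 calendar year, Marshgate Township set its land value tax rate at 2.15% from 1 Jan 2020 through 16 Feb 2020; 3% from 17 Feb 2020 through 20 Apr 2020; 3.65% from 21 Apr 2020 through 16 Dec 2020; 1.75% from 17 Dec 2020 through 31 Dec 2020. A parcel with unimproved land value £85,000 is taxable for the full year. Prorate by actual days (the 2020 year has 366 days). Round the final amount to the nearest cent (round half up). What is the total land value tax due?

£2,775.97

1 Jan – 16 Feb 2020: 47 days at 2.15% → £85,000 × 2.15% × 47/366 = £234.6790
17 Feb – 20 Apr 2020: 64 days at 3% → £85,000 × 3% × 64/366 = £445.9016
21 Apr – 16 Dec 2020: 240 days at 3.65% → £85,000 × 3.65% × 240/366 = £2,034.4262
17 Dec – 31 Dec 2020: 15 days at 1.75% → £85,000 × 1.75% × 15/366 = £60.9631
Total = £2,775.9699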